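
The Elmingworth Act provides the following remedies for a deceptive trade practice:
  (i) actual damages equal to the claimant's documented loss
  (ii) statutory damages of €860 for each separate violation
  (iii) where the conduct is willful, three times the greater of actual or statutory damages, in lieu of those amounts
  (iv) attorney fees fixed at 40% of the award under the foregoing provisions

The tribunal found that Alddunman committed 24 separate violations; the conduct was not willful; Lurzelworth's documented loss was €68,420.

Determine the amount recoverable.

Statutory damages: 24 × €860 = €20,640
Conduct not willful: the in-lieu enhancement does not apply.
Actual plus statutory damages: €68,420 + €20,640 = €89,060
Attorney fees: 40% of €89,060 = €35,624
Total recovery: €89,060 + €35,624 = €124,684

€124,684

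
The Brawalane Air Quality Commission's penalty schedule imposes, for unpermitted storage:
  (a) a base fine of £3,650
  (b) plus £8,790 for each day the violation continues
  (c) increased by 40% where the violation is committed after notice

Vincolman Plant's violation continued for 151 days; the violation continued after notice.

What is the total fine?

£1,863,316

Per-day component: 151 × £8,790 = £1,327,290
Base plus per-day: £3,650 + £1,327,290 = £1,330,940
Enhancement: 40% of £1,330,940 = £532,376
Enhanced fine: £1,330,940 + £532,376 = £1,863,316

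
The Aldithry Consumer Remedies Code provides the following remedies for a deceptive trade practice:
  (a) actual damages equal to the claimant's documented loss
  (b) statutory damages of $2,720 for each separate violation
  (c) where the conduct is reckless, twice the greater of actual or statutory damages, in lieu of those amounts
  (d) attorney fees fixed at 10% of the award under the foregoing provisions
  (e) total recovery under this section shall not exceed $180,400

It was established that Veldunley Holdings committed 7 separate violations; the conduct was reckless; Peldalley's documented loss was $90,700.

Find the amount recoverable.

$180,400

Statutory damages: 7 × $2,720 = $19,040
Greater of actual damages ($90,700) or statutory damages ($19,040): $90,700
Doubled: 2 × $90,700 = $181,400
Attorney fees: 10% of $181,400 = $18,140
Total before cap: $181,400 + $18,140 = $199,540
Cap at $180,400: $199,540 exceeds the cap → $180,400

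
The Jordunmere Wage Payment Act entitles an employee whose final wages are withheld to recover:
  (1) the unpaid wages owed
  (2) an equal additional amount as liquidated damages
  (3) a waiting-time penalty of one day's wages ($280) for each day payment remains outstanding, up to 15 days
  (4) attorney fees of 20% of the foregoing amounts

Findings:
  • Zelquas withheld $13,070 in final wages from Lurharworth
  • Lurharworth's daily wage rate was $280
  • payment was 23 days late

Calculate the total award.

$36,408

Liquidated damages (equal amount): $13,070
Penalty days: min(23, 15) = 15
Waiting-time penalty: 15 × $280 = $4,200
Subtotal: $13,070 + $13,070 + $4,200 = $30,340
Attorney fees: 20% of $30,340 = $6,068
Total award: $30,340 + $6,068 = $36,408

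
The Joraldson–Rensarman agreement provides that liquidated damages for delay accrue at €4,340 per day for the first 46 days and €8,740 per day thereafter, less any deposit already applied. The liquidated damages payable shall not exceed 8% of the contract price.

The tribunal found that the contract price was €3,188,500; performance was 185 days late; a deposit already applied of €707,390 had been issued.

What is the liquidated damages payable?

First 46 days: 46 × €4,340 = €199,640
Remaining days: (185 − 46) × €8,740 = €1,214,860
Accrued per-day damages: €199,640 + €1,214,860 = €1,414,500
Less deposit already applied: €1,414,500 − €707,390 = €707,110
Cap: 8% of €3,188,500 = €255,080
Cap at €255,080: €707,110 exceeds the cap → €255,080

€255,080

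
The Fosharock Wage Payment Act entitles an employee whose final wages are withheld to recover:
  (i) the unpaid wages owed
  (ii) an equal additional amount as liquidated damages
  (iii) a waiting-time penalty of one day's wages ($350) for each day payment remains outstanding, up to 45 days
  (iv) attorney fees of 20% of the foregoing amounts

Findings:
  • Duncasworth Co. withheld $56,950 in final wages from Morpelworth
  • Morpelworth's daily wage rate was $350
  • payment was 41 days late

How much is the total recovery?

$153,900

Liquidated damages (equal amount): $56,950
Penalty days: min(41, 45) = 41
Waiting-time penalty: 41 × $350 = $14,350
Subtotal: $56,950 + $56,950 + $14,350 = $128,250
Attorney fees: 20% of $128,250 = $25,650
Total award: $128,250 + $25,650 = $153,900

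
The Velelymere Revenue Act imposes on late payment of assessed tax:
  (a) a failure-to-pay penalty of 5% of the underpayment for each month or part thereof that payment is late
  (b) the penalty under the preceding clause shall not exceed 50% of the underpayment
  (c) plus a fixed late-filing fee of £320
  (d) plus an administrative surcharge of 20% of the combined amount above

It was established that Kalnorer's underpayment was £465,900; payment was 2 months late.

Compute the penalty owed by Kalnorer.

£56,292

Accrued rate: 5% × 2 = 10%, capped at 50% → 10%
Failure-to-pay penalty: 10% of £465,900 = £46,590
Penalty before surcharge: £46,590 + £320 = £46,910
Administrative surcharge: 20% of £46,910 = £9,382
Total penalty: £46,910 + £9,382 = £56,292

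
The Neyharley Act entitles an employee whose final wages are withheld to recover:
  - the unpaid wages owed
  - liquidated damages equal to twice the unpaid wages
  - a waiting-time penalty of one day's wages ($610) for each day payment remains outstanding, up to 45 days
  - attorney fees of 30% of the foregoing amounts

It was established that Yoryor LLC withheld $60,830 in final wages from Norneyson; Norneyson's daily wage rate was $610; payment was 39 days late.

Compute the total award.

Doubled: 2 × $60,830 = $121,660
Penalty days: min(39, 45) = 39
Waiting-time penalty: 39 × $610 = $23,790
Subtotal: $60,830 + $121,660 + $23,790 = $206,280
Attorney fees: 30% of $206,280 = $61,884
Total award: $206,280 + $61,884 = $268,164

$268,164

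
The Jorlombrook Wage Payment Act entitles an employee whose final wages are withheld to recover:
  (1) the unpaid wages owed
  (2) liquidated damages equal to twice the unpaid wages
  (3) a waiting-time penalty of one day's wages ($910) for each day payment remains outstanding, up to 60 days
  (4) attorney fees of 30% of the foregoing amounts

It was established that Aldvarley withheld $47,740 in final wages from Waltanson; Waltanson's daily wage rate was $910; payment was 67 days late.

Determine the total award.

$257,166

Doubled: 2 × $47,740 = $95,480
Penalty days: min(67, 60) = 60
Waiting-time penalty: 60 × $910 = $54,600
Subtotal: $47,740 + $95,480 + $54,600 = $197,820
Attorney fees: 30% of $197,820 = $59,346
Total award: $197,820 + $59,346 = $257,166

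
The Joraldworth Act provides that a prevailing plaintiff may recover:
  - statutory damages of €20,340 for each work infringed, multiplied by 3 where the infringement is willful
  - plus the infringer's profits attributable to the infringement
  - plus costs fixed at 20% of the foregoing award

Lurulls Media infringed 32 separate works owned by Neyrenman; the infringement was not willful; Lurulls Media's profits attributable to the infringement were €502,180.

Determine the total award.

Statutory damages: 32 × €20,340 = €650,880
Infringement not willful: no ×3 enhancement.
Combined award: €650,880 + €502,180 = €1,153,060
Costs: 20% of €1,153,060 = €230,612
Award plus costs: €1,153,060 + €230,612 = €1,383,672

€1,383,672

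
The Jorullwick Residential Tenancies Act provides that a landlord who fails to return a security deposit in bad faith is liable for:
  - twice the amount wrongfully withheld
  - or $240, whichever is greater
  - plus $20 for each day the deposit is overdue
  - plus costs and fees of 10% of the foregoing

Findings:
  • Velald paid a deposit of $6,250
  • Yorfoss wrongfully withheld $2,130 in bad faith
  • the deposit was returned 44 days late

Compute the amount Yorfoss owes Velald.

Recovery: $5,654

Doubled: 2 × $2,130 = $4,260
Minimum $240: $4,260 meets the minimum, no increase.
Late-return penalty: 44 × $20 = $880
Damages plus late penalty: $4,260 + $880 = $5,140
Costs and fees: 10% of $5,140 = $514
Total recovery: $5,140 + $514 = $5,654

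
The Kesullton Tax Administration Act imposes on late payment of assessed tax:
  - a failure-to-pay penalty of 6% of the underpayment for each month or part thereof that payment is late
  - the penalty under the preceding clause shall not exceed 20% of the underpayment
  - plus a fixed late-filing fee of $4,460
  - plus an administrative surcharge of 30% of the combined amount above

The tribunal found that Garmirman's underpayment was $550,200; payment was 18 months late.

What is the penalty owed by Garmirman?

Penalty: $148,850

Accrued rate: 6% × 18 = 108%, capped at 20% → 20%
Failure-to-pay penalty: 20% of $550,200 = $110,040
Penalty before surcharge: $110,040 + $4,460 = $114,500
Administrative surcharge: 30% of $114,500 = $34,350
Total penalty: $114,500 + $34,350 = $148,850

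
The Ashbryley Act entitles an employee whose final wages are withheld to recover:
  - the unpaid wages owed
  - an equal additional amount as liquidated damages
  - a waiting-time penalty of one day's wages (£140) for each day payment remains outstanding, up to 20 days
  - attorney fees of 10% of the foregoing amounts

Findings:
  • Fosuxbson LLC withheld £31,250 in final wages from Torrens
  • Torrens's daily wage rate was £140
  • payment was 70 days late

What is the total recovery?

£71,830

Liquidated damages (equal amount): £31,250
Penalty days: min(70, 20) = 20
Waiting-time penalty: 20 × £140 = £2,800
Subtotal: £31,250 + £31,250 + £2,800 = £65,300
Attorney fees: 10% of £65,300 = £6,530
Total award: £65,300 + £6,530 = £71,830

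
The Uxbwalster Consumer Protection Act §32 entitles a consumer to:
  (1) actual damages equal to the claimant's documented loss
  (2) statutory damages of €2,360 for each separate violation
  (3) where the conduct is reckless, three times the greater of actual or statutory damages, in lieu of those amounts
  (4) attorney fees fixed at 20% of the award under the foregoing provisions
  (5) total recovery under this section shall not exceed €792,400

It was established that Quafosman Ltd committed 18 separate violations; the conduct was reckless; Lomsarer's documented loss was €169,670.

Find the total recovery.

Statutory damages: 18 × €2,360 = €42,480
Greater of actual damages (€169,670) or statutory damages (€42,480): €169,670
Trebled: 3 × €169,670 = €509,010
Attorney fees: 20% of €509,010 = €101,802
Total before cap: €509,010 + €101,802 = €610,812
Cap at €792,400: €610,812 is within the cap, no reduction.

€610,812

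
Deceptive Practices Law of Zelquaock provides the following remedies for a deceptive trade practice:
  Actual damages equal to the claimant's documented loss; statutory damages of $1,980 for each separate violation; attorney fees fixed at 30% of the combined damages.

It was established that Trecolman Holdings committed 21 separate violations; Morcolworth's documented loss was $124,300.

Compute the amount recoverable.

Statutory damages: 21 × $1,980 = $41,580
Combined damages: $124,300 + $41,580 = $165,880
Attorney fees: 30% of $165,880 = $49,764
Total recovery: $165,880 + $49,764 = $215,644

$215,644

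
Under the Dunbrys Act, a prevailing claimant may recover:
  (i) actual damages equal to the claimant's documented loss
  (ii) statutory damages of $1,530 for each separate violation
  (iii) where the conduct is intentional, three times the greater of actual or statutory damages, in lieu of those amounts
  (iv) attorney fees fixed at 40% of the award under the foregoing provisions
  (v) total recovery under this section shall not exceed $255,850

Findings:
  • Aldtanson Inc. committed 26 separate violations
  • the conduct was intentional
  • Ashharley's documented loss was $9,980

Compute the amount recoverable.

Statutory damages: 26 × $1,530 = $39,780
Greater of actual damages ($9,980) or statutory damages ($39,780): $39,780
Trebled: 3 × $39,780 = $119,340
Attorney fees: 40% of $119,340 = $47,736
Total before cap: $119,340 + $47,736 = $167,076
Cap at $255,850: $167,076 is within the cap, no reduction.

$167,076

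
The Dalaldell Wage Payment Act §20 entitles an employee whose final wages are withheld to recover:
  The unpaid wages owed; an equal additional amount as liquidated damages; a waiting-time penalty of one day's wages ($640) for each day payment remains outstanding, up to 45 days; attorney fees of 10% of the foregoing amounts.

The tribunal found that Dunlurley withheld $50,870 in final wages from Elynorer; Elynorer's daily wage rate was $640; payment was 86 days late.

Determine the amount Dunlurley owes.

$143,594

Liquidated damages (equal amount): $50,870
Penalty days: min(86, 45) = 45
Waiting-time penalty: 45 × $640 = $28,800
Subtotal: $50,870 + $50,870 + $28,800 = $130,540
Attorney fees: 10% of $130,540 = $13,054
Total award: $130,540 + $13,054 = $143,594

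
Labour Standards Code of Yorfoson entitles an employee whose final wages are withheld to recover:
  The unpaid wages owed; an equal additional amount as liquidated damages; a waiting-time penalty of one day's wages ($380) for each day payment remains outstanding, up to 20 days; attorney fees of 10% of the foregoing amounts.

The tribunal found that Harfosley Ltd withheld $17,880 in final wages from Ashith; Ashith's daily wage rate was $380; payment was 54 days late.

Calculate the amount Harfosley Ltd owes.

Total award: $47,696

Liquidated damages (equal amount): $17,880
Penalty days: min(54, 20) = 20
Waiting-time penalty: 20 × $380 = $7,600
Subtotal: $17,880 + $17,880 + $7,600 = $43,360
Attorney fees: 10% of $43,360 = $4,336
Total award: $43,360 + $4,336 = $47,696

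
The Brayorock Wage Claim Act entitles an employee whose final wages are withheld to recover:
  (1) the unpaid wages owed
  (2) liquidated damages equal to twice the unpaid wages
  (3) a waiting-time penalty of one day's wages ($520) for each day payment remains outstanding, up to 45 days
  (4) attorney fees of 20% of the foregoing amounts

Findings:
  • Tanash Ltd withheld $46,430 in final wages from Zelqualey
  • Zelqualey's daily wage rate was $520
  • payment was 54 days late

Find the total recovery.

$195,228

Doubled: 2 × $46,430 = $92,860
Penalty days: min(54, 45) = 45
Waiting-time penalty: 45 × $520 = $23,400
Subtotal: $46,430 + $92,860 + $23,400 = $162,690
Attorney fees: 20% of $162,690 = $32,538
Total award: $162,690 + $32,538 = $195,228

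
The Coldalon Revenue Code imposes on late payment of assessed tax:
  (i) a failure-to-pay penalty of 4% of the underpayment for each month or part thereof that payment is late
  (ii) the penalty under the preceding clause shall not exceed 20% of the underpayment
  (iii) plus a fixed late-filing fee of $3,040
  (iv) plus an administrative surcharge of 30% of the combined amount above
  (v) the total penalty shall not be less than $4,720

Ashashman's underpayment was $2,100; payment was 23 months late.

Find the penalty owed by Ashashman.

$4,720

Accrued rate: 4% × 23 = 92%, capped at 20% → 20%
Failure-to-pay penalty: 20% of $2,100 = $420
Penalty before surcharge: $420 + $3,040 = $3,460
Administrative surcharge: 30% of $3,460 = $1,038
Total penalty: $3,460 + $1,038 = $4,498
Minimum $4,720: $4,498 is below the minimum → $4,720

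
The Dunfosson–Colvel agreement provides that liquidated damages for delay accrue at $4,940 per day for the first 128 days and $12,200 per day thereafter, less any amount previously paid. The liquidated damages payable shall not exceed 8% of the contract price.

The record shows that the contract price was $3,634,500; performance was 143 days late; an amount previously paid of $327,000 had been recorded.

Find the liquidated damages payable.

First 128 days: 128 × $4,940 = $632,320
Remaining days: (143 − 128) × $12,200 = $183,000
Accrued per-day damages: $632,320 + $183,000 = $815,320
Less amount previously paid: $815,320 − $327,000 = $488,320
Cap: 8% of $3,634,500 = $290,760
Cap at $290,760: $488,320 exceeds the cap → $290,760

$290,760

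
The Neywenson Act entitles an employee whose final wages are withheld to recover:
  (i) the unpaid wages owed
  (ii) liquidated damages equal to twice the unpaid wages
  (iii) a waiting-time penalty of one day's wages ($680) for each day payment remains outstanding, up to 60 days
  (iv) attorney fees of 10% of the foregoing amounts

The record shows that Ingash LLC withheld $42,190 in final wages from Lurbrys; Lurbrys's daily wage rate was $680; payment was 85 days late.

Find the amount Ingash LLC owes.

Total award: $184,107

Doubled: 2 × $42,190 = $84,380
Penalty days: min(85, 60) = 60
Waiting-time penalty: 60 × $680 = $40,800
Subtotal: $42,190 + $84,380 + $40,800 = $167,370
Attorney fees: 10% of $167,370 = $16,737
Total award: $167,370 + $16,737 = $184,107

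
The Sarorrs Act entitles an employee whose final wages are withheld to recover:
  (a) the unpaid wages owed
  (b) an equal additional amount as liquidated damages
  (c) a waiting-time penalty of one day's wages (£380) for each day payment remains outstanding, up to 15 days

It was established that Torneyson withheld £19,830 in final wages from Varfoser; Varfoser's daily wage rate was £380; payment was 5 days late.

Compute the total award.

Liquidated damages (equal amount): £19,830
Penalty days: min(5, 15) = 5
Waiting-time penalty: 5 × £380 = £1,900
Total award: £19,830 + £19,830 + £1,900 = £41,560

£41,560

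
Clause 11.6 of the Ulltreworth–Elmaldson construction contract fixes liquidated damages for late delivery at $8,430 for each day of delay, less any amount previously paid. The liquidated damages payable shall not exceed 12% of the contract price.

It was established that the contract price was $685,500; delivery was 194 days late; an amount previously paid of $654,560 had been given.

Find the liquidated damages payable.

Liquidated damages: $82,260

Per-day damages: 194 × $8,430 = $1,635,420
Less amount previously paid: $1,635,420 − $654,560 = $980,860
Cap: 12% of $685,500 = $82,260
Cap at $82,260: $980,860 exceeds the cap → $82,260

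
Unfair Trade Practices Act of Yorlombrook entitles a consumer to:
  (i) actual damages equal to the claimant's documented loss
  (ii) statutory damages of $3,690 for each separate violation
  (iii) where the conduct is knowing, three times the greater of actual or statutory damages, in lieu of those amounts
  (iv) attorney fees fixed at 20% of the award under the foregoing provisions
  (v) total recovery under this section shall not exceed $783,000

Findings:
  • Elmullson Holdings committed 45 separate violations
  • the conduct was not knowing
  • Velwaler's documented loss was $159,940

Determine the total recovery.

Statutory damages: 45 × $3,690 = $166,050
Conduct not knowing: the in-lieu enhancement does not apply.
Actual plus statutory damages: $159,940 + $166,050 = $325,990
Attorney fees: 20% of $325,990 = $65,198
Total before cap: $325,990 + $65,198 = $391,188
Cap at $783,000: $391,188 is within the cap, no reduction.

Total recovery: $391,188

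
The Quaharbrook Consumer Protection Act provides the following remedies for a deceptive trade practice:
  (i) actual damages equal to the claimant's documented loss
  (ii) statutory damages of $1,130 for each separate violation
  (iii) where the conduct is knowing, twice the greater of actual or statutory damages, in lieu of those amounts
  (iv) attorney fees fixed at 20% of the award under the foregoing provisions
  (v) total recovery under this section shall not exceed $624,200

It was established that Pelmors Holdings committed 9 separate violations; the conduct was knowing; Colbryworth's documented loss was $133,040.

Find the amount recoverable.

$319,296

Statutory damages: 9 × $1,130 = $10,170
Greater of actual damages ($133,040) or statutory damages ($10,170): $133,040
Doubled: 2 × $133,040 = $266,080
Attorney fees: 20% of $266,080 = $53,216
Total before cap: $266,080 + $53,216 = $319,296
Cap at $624,200: $319,296 is within the cap, no reduction.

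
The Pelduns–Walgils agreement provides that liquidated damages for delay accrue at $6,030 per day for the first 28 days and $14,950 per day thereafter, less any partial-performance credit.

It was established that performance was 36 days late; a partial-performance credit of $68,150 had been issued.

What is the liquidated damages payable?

First 28 days: 28 × $6,030 = $168,840
Remaining days: (36 − 28) × $14,950 = $119,600
Accrued per-day damages: $168,840 + $119,600 = $288,440
Less partial-performance credit: $288,440 − $68,150 = $220,290

$220,290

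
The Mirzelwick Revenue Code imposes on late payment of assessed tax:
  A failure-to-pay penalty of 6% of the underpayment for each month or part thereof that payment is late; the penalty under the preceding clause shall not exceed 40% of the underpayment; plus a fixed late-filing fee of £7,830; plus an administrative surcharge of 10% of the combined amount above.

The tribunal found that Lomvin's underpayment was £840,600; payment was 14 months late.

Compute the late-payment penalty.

£378,477

Accrued rate: 6% × 14 = 84%, capped at 40% → 40%
Failure-to-pay penalty: 40% of £840,600 = £336,240
Penalty before surcharge: £336,240 + £7,830 = £344,070
Administrative surcharge: 10% of £344,070 = £34,407
Total penalty: £344,070 + £34,407 = £378,477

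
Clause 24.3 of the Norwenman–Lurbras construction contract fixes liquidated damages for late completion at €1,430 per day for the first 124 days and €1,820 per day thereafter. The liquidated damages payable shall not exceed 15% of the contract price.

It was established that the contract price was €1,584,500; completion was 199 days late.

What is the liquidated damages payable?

€237,675

First 124 days: 124 × €1,430 = €177,320
Remaining days: (199 − 124) × €1,820 = €136,500
Accrued per-day damages: €177,320 + €136,500 = €313,820
Cap: 15% of €1,584,500 = €237,675
Cap at €237,675: €313,820 exceeds the cap → €237,675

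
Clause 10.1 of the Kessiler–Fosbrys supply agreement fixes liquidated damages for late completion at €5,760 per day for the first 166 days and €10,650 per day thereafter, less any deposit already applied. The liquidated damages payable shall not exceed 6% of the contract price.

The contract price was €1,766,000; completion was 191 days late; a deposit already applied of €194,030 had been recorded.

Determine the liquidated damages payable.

First 166 days: 166 × €5,760 = €956,160
Remaining days: (191 − 166) × €10,650 = €266,250
Accrued per-day damages: €956,160 + €266,250 = €1,222,410
Less deposit already applied: €1,222,410 − €194,030 = €1,028,380
Cap: 6% of €1,766,000 = €105,960
Cap at €105,960: €1,028,380 exceeds the cap → €105,960

€105,960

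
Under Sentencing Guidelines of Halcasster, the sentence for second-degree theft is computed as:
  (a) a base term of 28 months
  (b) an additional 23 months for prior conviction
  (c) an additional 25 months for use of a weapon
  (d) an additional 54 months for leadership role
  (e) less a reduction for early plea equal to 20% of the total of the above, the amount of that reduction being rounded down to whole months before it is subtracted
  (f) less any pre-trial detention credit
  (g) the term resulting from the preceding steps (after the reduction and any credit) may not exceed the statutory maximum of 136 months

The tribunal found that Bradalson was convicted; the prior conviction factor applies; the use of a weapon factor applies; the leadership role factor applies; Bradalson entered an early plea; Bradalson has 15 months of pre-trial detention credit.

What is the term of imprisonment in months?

Prior conviction enhancement: +23 months
Use of a weapon enhancement: +25 months
Leadership role enhancement: +54 months
Adjusted term: 28 months + 23 months + 25 months + 54 months = 130 months
Early plea reduction: 20% of 130 months = 26 months (rounded down)
After reduction: 130 − 26 = 104 months
Less pre-trial detention credit: 104 months − 15 months = 89 months
Cap at 136 months: 89 months is within the cap, no reduction.

89 months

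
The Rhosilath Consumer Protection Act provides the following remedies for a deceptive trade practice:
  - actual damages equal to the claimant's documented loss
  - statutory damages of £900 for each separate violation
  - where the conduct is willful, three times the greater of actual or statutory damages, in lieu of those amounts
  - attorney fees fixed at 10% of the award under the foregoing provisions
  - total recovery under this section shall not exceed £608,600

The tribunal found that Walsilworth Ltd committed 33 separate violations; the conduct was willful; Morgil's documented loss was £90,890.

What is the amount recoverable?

Statutory damages: 33 × £900 = £29,700
Greater of actual damages (£90,890) or statutory damages (£29,700): £90,890
Trebled: 3 × £90,890 = £272,670
Attorney fees: 10% of £272,670 = £27,267
Total before cap: £272,670 + £27,267 = £299,937
Cap at £608,600: £299,937 is within the cap, no reduction.

£299,937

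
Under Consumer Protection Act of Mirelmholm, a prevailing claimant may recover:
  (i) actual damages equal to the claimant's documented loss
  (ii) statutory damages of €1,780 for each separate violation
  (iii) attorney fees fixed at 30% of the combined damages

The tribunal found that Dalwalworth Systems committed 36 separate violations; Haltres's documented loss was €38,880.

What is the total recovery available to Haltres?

€133,848

Statutory damages: 36 × €1,780 = €64,080
Combined damages: €38,880 + €64,080 = €102,960
Attorney fees: 30% of €102,960 = €30,888
Total recovery: €102,960 + €30,888 = €133,848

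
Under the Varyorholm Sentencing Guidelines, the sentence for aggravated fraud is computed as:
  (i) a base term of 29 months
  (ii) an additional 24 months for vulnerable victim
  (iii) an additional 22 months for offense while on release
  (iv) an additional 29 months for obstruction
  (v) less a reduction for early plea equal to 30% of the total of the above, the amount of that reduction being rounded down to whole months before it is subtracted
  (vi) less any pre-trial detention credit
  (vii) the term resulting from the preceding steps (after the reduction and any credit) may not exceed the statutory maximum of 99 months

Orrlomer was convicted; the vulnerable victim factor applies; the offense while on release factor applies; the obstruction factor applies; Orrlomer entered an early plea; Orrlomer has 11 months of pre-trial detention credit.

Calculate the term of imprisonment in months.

Vulnerable victim enhancement: +24 months
Offense while on release enhancement: +22 months
Obstruction enhancement: +29 months
Adjusted term: 29 months + 24 months + 22 months + 29 months = 104 months
Early plea reduction: 30% of 104 months = 31 months (rounded down)
After reduction: 104 − 31 = 73 months
Less pre-trial detention credit: 73 months − 11 months = 62 months
Cap at 99 months: 62 months is within the cap, no reduction.

62 months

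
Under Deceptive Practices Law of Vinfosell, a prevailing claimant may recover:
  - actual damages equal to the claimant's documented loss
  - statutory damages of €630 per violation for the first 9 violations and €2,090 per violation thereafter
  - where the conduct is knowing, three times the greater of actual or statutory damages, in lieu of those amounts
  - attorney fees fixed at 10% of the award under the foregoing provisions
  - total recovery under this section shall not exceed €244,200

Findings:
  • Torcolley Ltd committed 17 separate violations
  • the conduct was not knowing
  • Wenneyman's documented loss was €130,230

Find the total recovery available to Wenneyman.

Total recovery: €167,882

First 9 violations: 9 × €630 = €5,670
Remaining violations: (17 − 9) × €2,090 = €16,720
Statutory damages: €5,670 + €16,720 = €22,390
Conduct not knowing: the in-lieu enhancement does not apply.
Actual plus statutory damages: €130,230 + €22,390 = €152,620
Attorney fees: 10% of €152,620 = €15,262
Total before cap: €152,620 + €15,262 = €167,882
Cap at €244,200: €167,882 is within the cap, no reduction.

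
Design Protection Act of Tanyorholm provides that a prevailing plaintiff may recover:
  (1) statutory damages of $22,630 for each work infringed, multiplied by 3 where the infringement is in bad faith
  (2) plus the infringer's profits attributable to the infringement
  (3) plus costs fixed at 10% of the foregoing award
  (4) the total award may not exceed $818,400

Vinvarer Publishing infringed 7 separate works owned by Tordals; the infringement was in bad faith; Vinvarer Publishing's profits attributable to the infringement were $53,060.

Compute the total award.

Statutory damages: 7 × $22,630 = $158,410
Trebled: 3 × $158,410 = $475,230
Combined award: $475,230 + $53,060 = $528,290
Costs: 10% of $528,290 = $52,829
Award plus costs: $528,290 + $52,829 = $581,119
Cap at $818,400: $581,119 is within the cap, no reduction.

$581,119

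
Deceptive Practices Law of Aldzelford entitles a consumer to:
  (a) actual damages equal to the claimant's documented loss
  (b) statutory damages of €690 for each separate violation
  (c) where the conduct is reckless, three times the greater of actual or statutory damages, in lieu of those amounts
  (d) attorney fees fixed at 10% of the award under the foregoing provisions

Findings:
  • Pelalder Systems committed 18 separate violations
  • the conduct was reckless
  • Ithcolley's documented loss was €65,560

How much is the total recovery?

Statutory damages: 18 × €690 = €12,420
Greater of actual damages (€65,560) or statutory damages (€12,420): €65,560
Trebled: 3 × €65,560 = €196,680
Attorney fees: 10% of €196,680 = €19,668
Total recovery: €196,680 + €19,668 = €216,348

€216,348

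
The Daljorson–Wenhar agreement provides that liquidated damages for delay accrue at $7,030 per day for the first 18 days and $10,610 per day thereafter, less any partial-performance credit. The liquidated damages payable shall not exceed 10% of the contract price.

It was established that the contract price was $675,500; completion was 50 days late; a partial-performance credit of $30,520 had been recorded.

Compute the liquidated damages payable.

First 18 days: 18 × $7,030 = $126,540
Remaining days: (50 − 18) × $10,610 = $339,520
Accrued per-day damages: $126,540 + $339,520 = $466,060
Less partial-performance credit: $466,060 − $30,520 = $435,540
Cap: 10% of $675,500 = $67,550
Cap at $67,550: $435,540 exceeds the cap → $67,550

Liquidated damages: $67,550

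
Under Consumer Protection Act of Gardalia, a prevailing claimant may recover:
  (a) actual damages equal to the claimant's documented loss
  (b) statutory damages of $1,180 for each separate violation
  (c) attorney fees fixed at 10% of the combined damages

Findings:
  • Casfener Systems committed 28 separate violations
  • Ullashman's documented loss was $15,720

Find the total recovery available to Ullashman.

Statutory damages: 28 × $1,180 = $33,040
Combined damages: $15,720 + $33,040 = $48,760
Attorney fees: 10% of $48,760 = $4,876
Total recovery: $48,760 + $4,876 = $53,636

$53,636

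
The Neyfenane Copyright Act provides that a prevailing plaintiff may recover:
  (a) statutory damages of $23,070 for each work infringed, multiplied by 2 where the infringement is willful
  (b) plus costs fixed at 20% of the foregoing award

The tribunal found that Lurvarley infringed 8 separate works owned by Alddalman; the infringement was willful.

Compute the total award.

Statutory damages: 8 × $23,070 = $184,560
Doubled: 2 × $184,560 = $369,120
Costs: 20% of $369,120 = $73,824
Award plus costs: $369,120 + $73,824 = $442,944

Award: $442,944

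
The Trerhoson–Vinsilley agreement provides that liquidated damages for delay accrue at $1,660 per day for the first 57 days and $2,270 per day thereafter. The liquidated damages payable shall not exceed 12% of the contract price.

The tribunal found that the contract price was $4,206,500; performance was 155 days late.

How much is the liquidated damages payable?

$317,080

First 57 days: 57 × $1,660 = $94,620
Remaining days: (155 − 57) × $2,270 = $222,460
Accrued per-day damages: $94,620 + $222,460 = $317,080
Cap: 12% of $4,206,500 = $504,780
Cap at $504,780: $317,080 is within the cap, no reduction.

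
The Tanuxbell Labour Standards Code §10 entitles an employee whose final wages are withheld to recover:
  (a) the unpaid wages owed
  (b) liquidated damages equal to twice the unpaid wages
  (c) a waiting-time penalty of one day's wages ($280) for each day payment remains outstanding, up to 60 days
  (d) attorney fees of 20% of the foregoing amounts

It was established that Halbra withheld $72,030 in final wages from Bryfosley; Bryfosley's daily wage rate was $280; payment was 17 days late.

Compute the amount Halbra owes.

Doubled: 2 × $72,030 = $144,060
Penalty days: min(17, 60) = 17
Waiting-time penalty: 17 × $280 = $4,760
Subtotal: $72,030 + $144,060 + $4,760 = $220,850
Attorney fees: 20% of $220,850 = $44,170
Total award: $220,850 + $44,170 = $265,020

$265,020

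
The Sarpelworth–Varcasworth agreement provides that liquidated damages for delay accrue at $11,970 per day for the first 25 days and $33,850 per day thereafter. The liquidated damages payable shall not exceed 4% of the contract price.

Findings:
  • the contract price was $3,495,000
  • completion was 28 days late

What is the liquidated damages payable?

$139,800

First 25 days: 25 × $11,970 = $299,250
Remaining days: (28 − 25) × $33,850 = $101,550
Accrued per-day damages: $299,250 + $101,550 = $400,800
Cap: 4% of $3,495,000 = $139,800
Cap at $139,800: $400,800 exceeds the cap → $139,800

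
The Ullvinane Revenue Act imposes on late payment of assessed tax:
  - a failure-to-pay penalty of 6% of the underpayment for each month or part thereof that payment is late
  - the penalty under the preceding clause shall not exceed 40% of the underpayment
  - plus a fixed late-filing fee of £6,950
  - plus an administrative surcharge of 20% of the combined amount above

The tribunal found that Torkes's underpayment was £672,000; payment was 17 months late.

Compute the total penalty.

Accrued rate: 6% × 17 = 102%, capped at 40% → 40%
Failure-to-pay penalty: 40% of £672,000 = £268,800
Penalty before surcharge: £268,800 + £6,950 = £275,750
Administrative surcharge: 20% of £275,750 = £55,150
Total penalty: £275,750 + £55,150 = £330,900

£330,900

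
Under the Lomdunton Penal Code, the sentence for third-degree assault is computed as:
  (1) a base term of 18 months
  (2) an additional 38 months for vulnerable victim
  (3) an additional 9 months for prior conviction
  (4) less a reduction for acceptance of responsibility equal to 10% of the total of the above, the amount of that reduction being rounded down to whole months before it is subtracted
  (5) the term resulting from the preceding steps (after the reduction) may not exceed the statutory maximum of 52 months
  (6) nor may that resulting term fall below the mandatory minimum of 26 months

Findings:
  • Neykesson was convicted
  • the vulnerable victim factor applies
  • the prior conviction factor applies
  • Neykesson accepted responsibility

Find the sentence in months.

Vulnerable victim enhancement: +38 months
Prior conviction enhancement: +9 months
Adjusted term: 18 months + 38 months + 9 months = 65 months
Acceptance of responsibility reduction: 10% of 65 months = 6 months (rounded down)
After reduction: 65 − 6 = 59 months
Cap at 52 months: 59 months exceeds the cap → 52 months
Minimum 26 months: 52 months meets the minimum, no increase.

52 months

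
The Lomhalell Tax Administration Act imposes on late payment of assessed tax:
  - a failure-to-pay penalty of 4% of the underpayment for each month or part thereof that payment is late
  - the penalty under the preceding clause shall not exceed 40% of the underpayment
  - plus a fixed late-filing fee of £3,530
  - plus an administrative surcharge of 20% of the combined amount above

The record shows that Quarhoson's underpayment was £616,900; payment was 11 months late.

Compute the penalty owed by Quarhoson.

Accrued rate: 4% × 11 = 44%, capped at 40% → 40%
Failure-to-pay penalty: 40% of £616,900 = £246,760
Penalty before surcharge: £246,760 + £3,530 = £250,290
Administrative surcharge: 20% of £250,290 = £50,058
Total penalty: £250,290 + £50,058 = £300,348

£300,348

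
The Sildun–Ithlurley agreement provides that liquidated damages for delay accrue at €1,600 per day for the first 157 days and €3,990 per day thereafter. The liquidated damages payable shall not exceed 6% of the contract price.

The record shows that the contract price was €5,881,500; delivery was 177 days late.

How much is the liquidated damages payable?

First 157 days: 157 × €1,600 = €251,200
Remaining days: (177 − 157) × €3,990 = €79,800
Accrued per-day damages: €251,200 + €79,800 = €331,000
Cap: 6% of €5,881,500 = €352,890
Cap at €352,890: €331,000 is within the cap, no reduction.

€331,000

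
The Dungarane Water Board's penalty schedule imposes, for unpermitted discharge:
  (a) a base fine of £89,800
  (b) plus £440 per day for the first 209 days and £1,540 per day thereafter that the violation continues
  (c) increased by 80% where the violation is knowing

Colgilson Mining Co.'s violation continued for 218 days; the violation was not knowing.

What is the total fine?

£195,620

First 209 days: 209 × £440 = £91,960
Remaining days: (218 − 209) × £1,540 = £13,860
Per-day component: £91,960 + £13,860 = £105,820
Base plus per-day: £89,800 + £105,820 = £195,620
The violation was not knowing: no 80% increase.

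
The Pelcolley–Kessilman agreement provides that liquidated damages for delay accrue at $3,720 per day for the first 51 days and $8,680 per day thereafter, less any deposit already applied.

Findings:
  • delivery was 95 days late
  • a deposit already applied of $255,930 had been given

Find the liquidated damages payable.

First 51 days: 51 × $3,720 = $189,720
Remaining days: (95 − 51) × $8,680 = $381,920
Accrued per-day damages: $189,720 + $381,920 = $571,640
Less deposit already applied: $571,640 − $255,930 = $315,710

$315,710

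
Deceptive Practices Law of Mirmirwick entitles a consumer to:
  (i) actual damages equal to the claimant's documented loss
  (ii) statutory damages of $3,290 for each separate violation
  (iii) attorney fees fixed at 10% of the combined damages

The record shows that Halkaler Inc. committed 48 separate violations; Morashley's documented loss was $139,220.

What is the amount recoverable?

Statutory damages: 48 × $3,290 = $157,920
Combined damages: $139,220 + $157,920 = $297,140
Attorney fees: 10% of $297,140 = $29,714
Total recovery: $297,140 + $29,714 = $326,854

$326,854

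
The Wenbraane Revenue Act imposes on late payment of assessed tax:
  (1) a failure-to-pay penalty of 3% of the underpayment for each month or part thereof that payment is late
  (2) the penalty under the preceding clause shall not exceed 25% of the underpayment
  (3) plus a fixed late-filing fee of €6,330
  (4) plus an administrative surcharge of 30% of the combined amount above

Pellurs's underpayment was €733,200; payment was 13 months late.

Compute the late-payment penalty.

€246,519

Accrued rate: 3% × 13 = 39%, capped at 25% → 25%
Failure-to-pay penalty: 25% of €733,200 = €183,300
Penalty before surcharge: €183,300 + €6,330 = €189,630
Administrative surcharge: 30% of €189,630 = €56,889
Total penalty: €189,630 + €56,889 = €246,519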